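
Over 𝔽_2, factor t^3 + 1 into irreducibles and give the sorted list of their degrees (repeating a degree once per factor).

Write g(t) = t^3 + 1.
Roots in 𝔽_2: g(0) = 1; g(1) = 0 → root.
Linear factors from roots: (t + 1).
Complete factorization: g(t) = (t + 1)·(t^2 + t + 1).
Factor degrees with multiplicity: 1 + 2 = 3.

1, 2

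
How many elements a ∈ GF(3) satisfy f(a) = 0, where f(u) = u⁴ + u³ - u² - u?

3

Evaluate at each of the 3 elements of GF(3):
f(0) = 0 → root; f(1) = 0 → root; f(2) = 0 → root.
Roots: {0, 1, 2}.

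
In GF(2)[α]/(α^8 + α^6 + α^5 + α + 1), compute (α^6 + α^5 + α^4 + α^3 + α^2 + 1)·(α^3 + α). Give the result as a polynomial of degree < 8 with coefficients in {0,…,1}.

α^7 + α^5 + α^4 + α^2 + α + 1

Multiply in GF(2)[α]: (α^6 + α^5 + α^4 + α^3 + α^2 + 1)·(α^3 + α) = α^9 + α^8 + α^4 + α.
Reduce using α^8 ≡ α^6 + α^5 + α + 1 (mod α^8 + α^6 + α^5 + α + 1).
Reduced: α^7 + α^5 + α^4 + α^2 + α + 1.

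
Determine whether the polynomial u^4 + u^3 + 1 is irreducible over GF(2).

Yes

Write P(u) = u^4 + u^3 + 1.
Check for roots in GF(2): P(0) = 1; P(1) = 1.
No roots, so no linear factors.
Monic irreducibles of degree 2 over GF(2): u^2 + u + 1.
None of them divide P (all give nonzero remainder).
No irreducible factor of degree ≤ 2 exists, so P is irreducible over GF(2).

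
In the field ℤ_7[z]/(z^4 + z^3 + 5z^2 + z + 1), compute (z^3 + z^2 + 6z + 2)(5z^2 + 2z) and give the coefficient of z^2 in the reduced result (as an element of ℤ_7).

0

Multiply in ℤ_7[z]: (z^3 + z^2 + 6z + 2)·(5z^2 + 2z) = 5z^5 + 4z^3 + z^2 + 4z.
Reduce using z^4 ≡ 6z^3 + 2z^2 + 6z + 6 (mod z^4 + z^3 + 5z^2 + z + 1).
Reduced: 5z^3 + 4z + 5.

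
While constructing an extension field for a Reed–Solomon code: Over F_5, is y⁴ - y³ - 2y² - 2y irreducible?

No

Write f(y) = y⁴ - y³ - 2y² - 2y.
Check for roots in F_5: f(0) = 0 → root; f(1) = 1; f(2) = 1; f(3) = 0 → root; f(4) = 2.
f(0) = 0, so (y) divides f(y); f is reducible.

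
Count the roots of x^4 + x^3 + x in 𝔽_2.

Write g(x) = x^4 + x^3 + x.
Evaluate at each of the 2 elements of 𝔽_2:
g(0) = 0 → root; g(1) = 1.
Roots: {0}.

1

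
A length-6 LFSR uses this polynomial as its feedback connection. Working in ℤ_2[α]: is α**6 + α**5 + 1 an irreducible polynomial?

Write h(α) = α**6 + α**5 + 1.
Check for roots in ℤ_2: h(0) = 1; h(1) = 1.
No roots, so no linear factors.
Monic irreducibles of degree 2 over GF(2): α**2 + α + 1.
None of them divide h (all give nonzero remainder).
Monic irreducibles of degree 3 over GF(2): α**3 + α + 1, α**3 + α**2 + 1.
None of them divide h (all give nonzero remainder).
No irreducible factor of degree ≤ 3 exists, so h is irreducible over GF(2).

Yes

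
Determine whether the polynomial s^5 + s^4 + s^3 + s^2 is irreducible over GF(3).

No

Write m(s) = s^5 + s^4 + s^3 + s^2.
Check for roots in GF(3): m(0) = 0 → root; m(1) = 1; m(2) = 0 → root.
m(0) = 0, so (s) divides m(s); m is reducible.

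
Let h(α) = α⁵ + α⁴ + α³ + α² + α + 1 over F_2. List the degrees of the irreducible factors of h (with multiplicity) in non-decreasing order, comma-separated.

1, 2, 2

Roots in F_2: h(0) = 1; h(1) = 0 → root.
Linear factors from roots: (α + 1).
Complete factorization: h(α) = (α + 1)·(α² + α + 1)^2.
Factor degrees with multiplicity: 1 + 2 + 2 = 5.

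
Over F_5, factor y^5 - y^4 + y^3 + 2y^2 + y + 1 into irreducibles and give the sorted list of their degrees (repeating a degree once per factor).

1, 1, 3

Write h(y) = y^5 - y^4 + y^3 + 2y^2 + y + 1.
Roots in F_5: h(0) = 1; h(1) = 0 → root; h(2) = 0 → root; h(3) = 1; h(4) = 4.
Linear factors from roots: (y - 1), (y - 2).
Complete factorization: h(y) = (y - 2)·(y - 1)·(y^3 + 2y^2 - 2).
Factor degrees with multiplicity: 1 + 1 + 3 = 5.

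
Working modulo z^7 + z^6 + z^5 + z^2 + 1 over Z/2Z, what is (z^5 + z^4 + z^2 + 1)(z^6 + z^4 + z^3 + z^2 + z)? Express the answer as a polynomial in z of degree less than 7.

z^6 + z^5 + z^4 + z^3 + 1

Multiply in Z/2Z[z]: (z^5 + z^4 + z^2 + 1)·(z^6 + z^4 + z^3 + z^2 + z) = z^11 + z^10 + z^9 + z^8 + z^2 + z.
Reduce using z^7 ≡ z^6 + z^5 + z^2 + 1 (mod z^7 + z^6 + z^5 + z^2 + 1).
Reduced: z^6 + z^5 + z^4 + z^3 + 1.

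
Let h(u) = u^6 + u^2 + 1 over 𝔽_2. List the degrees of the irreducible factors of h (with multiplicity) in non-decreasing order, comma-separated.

3, 3

Roots in 𝔽_2: h(0) = 1; h(1) = 1.
Complete factorization: h(u) = (u^3 + u + 1)^2.
Factor degrees with multiplicity: 3 + 3 = 6.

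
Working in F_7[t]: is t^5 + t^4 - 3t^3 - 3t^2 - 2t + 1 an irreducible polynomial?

Write f(t) = t^5 + t^4 - 3t^3 - 3t^2 - 2t + 1.
Check for roots in F_7: f(0) = 1; f(1) = 2; f(2) = 2; f(3) = 1; f(4) = 4; f(5) = 1; f(6) = 3.
No roots, so no linear factors.
Degree-2 irreducible divisors: test the 21 monic irreducibles of degree 2 over GF(7).
None of them divide f (all give nonzero remainder).
No irreducible factor of degree ≤ 2 exists, so f is irreducible over GF(7).

Yes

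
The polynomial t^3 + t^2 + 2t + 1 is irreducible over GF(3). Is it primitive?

Write f(t) = t^3 + t^2 + 2t + 1.
|GF(3^3)^×| = 3^3 − 1 = 26. Prime factorization: 26 = 2·13.
f is primitive ⇔ t has order 26 in GF(3)[t]/(f), i.e. t^(26/q) ≠ 1 for each prime q | 26.
t^(13) mod f = 2.
t^(2) mod f = t^2.
None equal 1, so t has full order 26; f is primitive.

Yes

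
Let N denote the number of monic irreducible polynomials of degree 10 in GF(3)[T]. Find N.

x^(3^10) − x is the product of all monic irreducibles of degree dividing 10; Möbius inversion gives N = (1/10) Σ μ(10/d)·3^d.
Divisors of 10: 1, 2, 5, 10; μ(10/d) for each: 1, -1, -1, 1.
Σ = 3^1 − 3^2 − 3^5 + 3^10 = 58800.
N = 58800/10 = 5880.

5880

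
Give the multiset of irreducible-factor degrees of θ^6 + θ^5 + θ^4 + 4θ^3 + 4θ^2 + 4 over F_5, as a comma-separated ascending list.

1, 1, 1, 3

Write f(θ) = θ^6 + θ^5 + θ^4 + 4θ^3 + 4θ^2 + 4.
Roots in F_5: f(0) = 4; f(1) = 0 → root; f(2) = 4; f(3) = 1; f(4) = 0 → root.
Linear factors from roots: (θ + 4), (θ + 1).
Complete factorization: f(θ) = (θ + 1)·(θ + 4)^2·(θ^3 + 2θ^2 + 4θ + 4).
Factor degrees with multiplicity: 1 + 1 + 1 + 3 = 6.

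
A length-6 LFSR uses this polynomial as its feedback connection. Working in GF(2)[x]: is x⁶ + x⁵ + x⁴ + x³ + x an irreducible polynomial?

No

Write g(x) = x⁶ + x⁵ + x⁴ + x³ + x.
Check for roots in GF(2): g(0) = 0 → root; g(1) = 1.
g(0) = 0, so (x) divides g(x); g is reducible.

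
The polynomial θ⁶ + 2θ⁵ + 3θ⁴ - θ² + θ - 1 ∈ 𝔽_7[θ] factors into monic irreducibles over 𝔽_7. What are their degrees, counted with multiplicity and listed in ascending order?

6

Write g(θ) = θ⁶ + 2θ⁵ + 3θ⁴ - θ² + θ - 1.
Complete factorization: g(θ) = (θ⁶ + 2θ⁵ + 3θ⁴ - θ² + θ - 1).
Factor degrees with multiplicity: 6 = 6.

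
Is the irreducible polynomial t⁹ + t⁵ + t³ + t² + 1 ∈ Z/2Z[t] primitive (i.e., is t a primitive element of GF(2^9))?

Write f(t) = t⁹ + t⁵ + t³ + t² + 1.
|GF(2^9)^×| = 2^9 − 1 = 511. Prime factorization: 511 = 7·73.
f is primitive ⇔ t has order 511 in GF(2)[t]/(f), i.e. t^(511/q) ≠ 1 for each prime q | 511.
t^(73) mod f = t⁷ + t⁶ + t⁴ + t³ + t² + t + 1.
t^(7) mod f = t⁷.
None equal 1, so t has full order 511; f is primitive.

Yes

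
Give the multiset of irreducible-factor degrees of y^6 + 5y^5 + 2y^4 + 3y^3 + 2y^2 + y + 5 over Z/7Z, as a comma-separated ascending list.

Write g(y) = y^6 + 5y^5 + 2y^4 + 3y^3 + 2y^2 + y + 5.
Linear factors from roots: (y + 3), (y + 2).
Complete factorization: g(y) = (y + 2)·(y + 3)·(y^4 + 3y^2 + 2y + 2).
Factor degrees with multiplicity: 1 + 1 + 4 = 6.

1, 1, 4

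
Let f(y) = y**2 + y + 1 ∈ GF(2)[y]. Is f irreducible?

Yes

Check for roots in GF(2): f(0) = 1; f(1) = 1.
No roots. A degree-2 polynomial over a field with no linear factor is irreducible.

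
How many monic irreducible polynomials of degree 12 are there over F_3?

Gauss's count: N_{3}(12) = (1/12) Σ_{d|12} μ(12/d)·3^d.
Divisors of 12: 1, 2, 3, 4, 6, 12; μ(12/d) for each: 0, 1, 0, -1, -1, 1.
Σ = 3^2 − 3^4 − 3^6 + 3^12 = 530640.
N = 530640/12 = 44220.

44220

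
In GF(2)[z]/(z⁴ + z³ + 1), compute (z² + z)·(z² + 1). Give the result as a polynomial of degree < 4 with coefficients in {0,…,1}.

z^2 + z + 1

Multiply in GF(2)[z]: (z² + z)·(z² + 1) = z⁴ + z³ + z² + z.
Reduce using z⁴ ≡ z³ + 1 (mod z⁴ + z³ + 1).
Reduced: z² + z + 1.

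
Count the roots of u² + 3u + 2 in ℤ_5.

2

Write h(u) = u² + 3u + 2.
Evaluate at each of the 5 elements of ℤ_5:
h(0) = 2; h(1) = 1; h(2) = 2; h(3) = 0 → root; h(4) = 0 → root.
Roots: {3, 4}.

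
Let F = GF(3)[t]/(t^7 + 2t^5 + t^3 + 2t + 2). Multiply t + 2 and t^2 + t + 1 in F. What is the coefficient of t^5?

Multiply in GF(3)[t]: (t + 2)·(t^2 + t + 1) = t^3 + 2.
Reduced: t^3 + 2.

0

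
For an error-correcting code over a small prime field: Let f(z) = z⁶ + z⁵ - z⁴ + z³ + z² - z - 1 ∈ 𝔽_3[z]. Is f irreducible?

Yes

Check for roots in 𝔽_3: f(0) = 2; f(1) = 1; f(2) = 2.
No roots, so no linear factors.
Monic irreducibles of degree 2 over GF(3): z² + 1, z² + z - 1, z² - z - 1.
None of them divide f (all give nonzero remainder).
Degree-3 irreducible divisors: test the 8 monic irreducibles of degree 3 over GF(3).
None of them divide f (all give nonzero remainder).
No irreducible factor of degree ≤ 3 exists, so f is irreducible over GF(3).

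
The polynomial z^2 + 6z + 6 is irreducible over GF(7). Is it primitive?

Write f(z) = z^2 + 6z + 6.
|GF(7^2)^×| = 7^2 − 1 = 48. Prime factorization: 48 = 2^4·3.
f is primitive ⇔ z has order 48 in GF(7)[z]/(f), i.e. z^(48/q) ≠ 1 for each prime q | 48.
z^(24) mod f = 6.
z^(16) mod f = 1
Since z^(16) = 1, the order of z divides 16 < 48; not primitive.

No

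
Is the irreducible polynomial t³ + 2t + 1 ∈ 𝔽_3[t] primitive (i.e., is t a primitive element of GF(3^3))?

Yes

Write f(t) = t³ + 2t + 1.
|GF(3^3)^×| = 3^3 − 1 = 26. Prime factorization: 26 = 2·13.
f is primitive ⇔ t has order 26 in GF(3)[t]/(f), i.e. t^(26/q) ≠ 1 for each prime q | 26.
t^(13) mod f = 2.
t^(2) mod f = t².
None equal 1, so t has full order 26; f is primitive.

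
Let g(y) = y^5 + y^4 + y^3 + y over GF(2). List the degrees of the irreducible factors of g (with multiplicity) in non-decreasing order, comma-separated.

Roots in GF(2): g(0) = 0 → root; g(1) = 0 → root.
Linear factors from roots: (y), (y + 1).
Complete factorization: g(y) = (y)·(y + 1)·(y^3 + y + 1).
Factor degrees with multiplicity: 1 + 1 + 3 = 5.

1, 1, 3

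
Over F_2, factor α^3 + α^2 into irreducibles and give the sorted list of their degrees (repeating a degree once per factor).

Write h(α) = α^3 + α^2.
Roots in F_2: h(0) = 0 → root; h(1) = 0 → root.
Linear factors from roots: (α), (α + 1).
Complete factorization: h(α) = (α + 1)·(α)^2.
Factor degrees with multiplicity: 1 + 1 + 1 = 3.

1, 1, 1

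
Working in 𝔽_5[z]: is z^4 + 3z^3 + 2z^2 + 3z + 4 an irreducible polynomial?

Yes

Write f(z) = z^4 + 3z^3 + 2z^2 + 3z + 4.
Check for roots in 𝔽_5: f(0) = 4; f(1) = 3; f(2) = 3; f(3) = 3; f(4) = 1.
No roots, so no linear factors.
Degree-2 irreducible divisors: test the 10 monic irreducibles of degree 2 over GF(5).
None of them divide f (all give nonzero remainder).
No irreducible factor of degree ≤ 2 exists, so f is irreducible over GF(5).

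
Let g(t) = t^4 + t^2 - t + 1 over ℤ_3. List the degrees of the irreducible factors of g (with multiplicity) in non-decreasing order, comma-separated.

4

Roots in ℤ_3: g(0) = 1; g(1) = 2; g(2) = 1.
Complete factorization: g(t) = (t^4 + t^2 - t + 1).
Factor degrees with multiplicity: 4 = 4.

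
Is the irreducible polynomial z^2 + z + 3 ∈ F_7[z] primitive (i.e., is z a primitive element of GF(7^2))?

Yes

Write f(z) = z^2 + z + 3.
|GF(7^2)^×| = 7^2 − 1 = 48. Prime factorization: 48 = 2^4·3.
f is primitive ⇔ z has order 48 in GF(7)[z]/(f), i.e. z^(48/q) ≠ 1 for each prime q | 48.
z^(24) mod f = 6.
z^(16) mod f = 2.
None equal 1, so z has full order 48; f is primitive.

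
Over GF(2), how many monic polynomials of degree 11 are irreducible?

186

The number of monic irreducibles of degree 11 over GF(2) is (1/11)·Σ_{d∣11} μ(11/d) 2^d.
Divisors of 11: 1, 11; μ(11/d) for each: -1, 1.
Σ = − 2^1 + 2^11 = 2046.
N = 2046/11 = 186.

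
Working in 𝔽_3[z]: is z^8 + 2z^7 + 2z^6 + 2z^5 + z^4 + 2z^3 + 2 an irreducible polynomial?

Write m(z) = z^8 + 2z^7 + 2z^6 + 2z^5 + z^4 + 2z^3 + 2.
Check for roots in 𝔽_3: m(0) = 2; m(1) = 0 → root; m(2) = 0 → root.
m(1) = 0, so (z − 1) divides m(z); m is reducible.

No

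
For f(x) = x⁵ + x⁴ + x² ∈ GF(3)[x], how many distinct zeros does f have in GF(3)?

Evaluate at each of the 3 elements of GF(3):
f(0) = 0 → root; f(1) = 0 → root; f(2) = 1.
Roots: {0, 1}.

2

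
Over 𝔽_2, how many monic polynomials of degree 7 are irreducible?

x^(2^7) − x is the product of all monic irreducibles of degree dividing 7; Möbius inversion gives N = (1/7) Σ μ(7/d)·2^d.
Divisors of 7: 1, 7; μ(7/d) for each: -1, 1.
Σ = − 2^1 + 2^7 = 126.
N = 126/7 = 18.

18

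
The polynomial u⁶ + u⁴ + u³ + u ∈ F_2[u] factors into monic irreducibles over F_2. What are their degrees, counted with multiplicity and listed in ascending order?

1, 1, 1, 1, 2

Write g(u) = u⁶ + u⁴ + u³ + u.
Roots in F_2: g(0) = 0 → root; g(1) = 0 → root.
Linear factors from roots: (u), (u + 1).
Complete factorization: g(u) = (u)·(u + 1)^3·(u² + u + 1).
Factor degrees with multiplicity: 1 + 1 + 1 + 1 + 2 = 6.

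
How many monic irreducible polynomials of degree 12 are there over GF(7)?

1153430600

Gauss's count: N_{7}(12) = (1/12) Σ_{d|12} μ(12/d)·7^d.
Divisors of 12: 1, 2, 3, 4, 6, 12; μ(12/d) for each: 0, 1, 0, -1, -1, 1.
Σ = 7^2 − 7^4 − 7^6 + 7^12 = 13841167200.
N = 13841167200/12 = 1153430600.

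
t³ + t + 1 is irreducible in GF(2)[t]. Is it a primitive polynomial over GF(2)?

Yes

Write f(t) = t³ + t + 1.
|GF(2^3)^×| = 2^3 − 1 = 7. Prime factorization: 7 = 7.
f is primitive ⇔ t has order 7 in GF(2)[t]/(f), i.e. t^(7/q) ≠ 1 for each prime q | 7.
t^(1) mod f = t.
None equal 1, so t has full order 7; f is primitive.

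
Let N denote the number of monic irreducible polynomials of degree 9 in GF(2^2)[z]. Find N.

29120

Gauss's count: N_{4}(9) = (1/9) Σ_{d|9} μ(9/d)·4^d.
Divisors of 9: 1, 3, 9; μ(9/d) for each: 0, -1, 1.
Σ = − 4^3 + 4^9 = 262080.
N = 262080/9 = 29120.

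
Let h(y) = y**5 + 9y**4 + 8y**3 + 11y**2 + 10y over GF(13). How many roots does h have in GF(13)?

5

Evaluate at each of the 13 elements of GF(13):
h(0) = 0 → root; h(1) = 0 → root; h(2) = 5; h(3) = 4; h(4) = 0 → root; h(5) = 0 → root; h(6) = 5; h(7) = 0 → root; h(8) = 9; h(9) = 7; h(10) = 1; h(11) = 7; h(12) = 1.
Roots: {0, 1, 4, 5, 7}.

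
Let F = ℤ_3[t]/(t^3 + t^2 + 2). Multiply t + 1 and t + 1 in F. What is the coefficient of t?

2

Multiply in ℤ_3[t]: (t + 1)·(t + 1) = t^2 + 2t + 1.
Reduced: t^2 + 2t + 1.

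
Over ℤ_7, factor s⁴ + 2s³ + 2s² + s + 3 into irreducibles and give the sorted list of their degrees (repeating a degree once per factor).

Write h(s) = s⁴ + 2s³ + 2s² + s + 3.
Complete factorization: h(s) = (s⁴ + 2s³ + 2s² + s + 3).
Factor degrees with multiplicity: 4 = 4.

4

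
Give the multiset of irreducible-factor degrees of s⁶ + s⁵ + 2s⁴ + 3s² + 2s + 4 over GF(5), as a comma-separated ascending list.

6

Write g(s) = s⁶ + s⁵ + 2s⁴ + 3s² + 2s + 4.
Roots in GF(5): g(0) = 4; g(1) = 3; g(2) = 3; g(3) = 1; g(4) = 2.
Complete factorization: g(s) = (s⁶ + s⁵ + 2s⁴ + 3s² + 2s + 4).
Factor degrees with multiplicity: 6 = 6.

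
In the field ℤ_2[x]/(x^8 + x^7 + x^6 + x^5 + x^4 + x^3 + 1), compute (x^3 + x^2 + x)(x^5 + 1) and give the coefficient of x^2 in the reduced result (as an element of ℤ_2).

1

Multiply in ℤ_2[x]: (x^3 + x^2 + x)·(x^5 + 1) = x^8 + x^7 + x^6 + x^3 + x^2 + x.
Reduce using x^8 ≡ x^7 + x^6 + x^5 + x^4 + x^3 + 1 (mod x^8 + x^7 + x^6 + x^5 + x^4 + x^3 + 1).
Reduced: x^5 + x^4 + x^2 + x + 1.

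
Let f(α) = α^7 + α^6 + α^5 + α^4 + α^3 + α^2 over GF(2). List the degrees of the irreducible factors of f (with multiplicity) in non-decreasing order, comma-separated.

Roots in GF(2): f(0) = 0 → root; f(1) = 0 → root.
Linear factors from roots: (α), (α + 1).
Complete factorization: f(α) = (α + 1)·(α)^2·(α^2 + α + 1)^2.
Factor degrees with multiplicity: 1 + 1 + 1 + 2 + 2 = 7.

1, 1, 1, 2, 2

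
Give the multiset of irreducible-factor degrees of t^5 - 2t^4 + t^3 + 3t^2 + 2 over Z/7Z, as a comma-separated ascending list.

5

Write g(t) = t^5 - 2t^4 + t^3 + 3t^2 + 2.
Complete factorization: g(t) = (t^5 - 2t^4 + t^3 + 3t^2 + 2).
Factor degrees with multiplicity: 5 = 5.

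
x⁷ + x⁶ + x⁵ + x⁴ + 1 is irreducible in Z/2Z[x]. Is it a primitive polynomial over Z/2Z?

Write f(x) = x⁷ + x⁶ + x⁵ + x⁴ + 1.
|GF(2^7)^×| = 2^7 − 1 = 127. Prime factorization: 127 = 127.
f is primitive ⇔ x has order 127 in GF(2)[x]/(f), i.e. x^(127/q) ≠ 1 for each prime q | 127.
x^(1) mod f = x.
None equal 1, so x has full order 127; f is primitive.

Yes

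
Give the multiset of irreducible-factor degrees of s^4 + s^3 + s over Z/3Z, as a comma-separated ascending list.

Write g(s) = s^4 + s^3 + s.
Roots in Z/3Z: g(0) = 0 → root; g(1) = 0 → root; g(2) = 2.
Linear factors from roots: (s), (s + 2).
Complete factorization: g(s) = (s)·(s + 2)·(s^2 + 2s + 2).
Factor degrees with multiplicity: 1 + 1 + 2 = 4.

1, 1, 2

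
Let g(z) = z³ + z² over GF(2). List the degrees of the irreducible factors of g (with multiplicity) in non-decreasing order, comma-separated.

Roots in GF(2): g(0) = 0 → root; g(1) = 0 → root.
Linear factors from roots: (z), (z + 1).
Complete factorization: g(z) = (z + 1)·(z)^2.
Factor degrees with multiplicity: 1 + 1 + 1 = 3.

1, 1, 1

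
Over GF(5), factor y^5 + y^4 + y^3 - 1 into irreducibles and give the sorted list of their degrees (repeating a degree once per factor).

Write g(y) = y^5 + y^4 + y^3 - 1.
Roots in GF(5): g(0) = 4; g(1) = 2; g(2) = 0 → root; g(3) = 0 → root; g(4) = 3.
Linear factors from roots: (y - 2), (y + 2).
Complete factorization: g(y) = (y - 2)·(y + 2)^2·(y^2 - y + 2).
Factor degrees with multiplicity: 1 + 1 + 1 + 2 = 5.

1, 1, 1, 2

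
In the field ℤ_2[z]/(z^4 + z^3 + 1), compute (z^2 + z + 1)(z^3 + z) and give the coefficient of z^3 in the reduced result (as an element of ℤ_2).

Multiply in ℤ_2[z]: (z^2 + z + 1)·(z^3 + z) = z^5 + z^4 + z^2 + z.
Reduce using z^4 ≡ z^3 + 1 (mod z^4 + z^3 + 1).
Reduced: z^2.

0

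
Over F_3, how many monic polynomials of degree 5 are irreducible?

By the necklace-counting formula, N_3(5) = (1/5) Σ_{d|5} μ(5/d)·3^d.
Divisors of 5: 1, 5; μ(5/d) for each: -1, 1.
Σ = − 3^1 + 3^5 = 240.
N = 240/5 = 48.

48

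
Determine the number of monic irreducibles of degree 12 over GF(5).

x^(5^12) − x is the product of all monic irreducibles of degree dividing 12; Möbius inversion gives N = (1/12) Σ μ(12/d)·5^d.
Divisors of 12: 1, 2, 3, 4, 6, 12; μ(12/d) for each: 0, 1, 0, -1, -1, 1.
Σ = 5^2 − 5^4 − 5^6 + 5^12 = 244124400.
N = 244124400/12 = 20343700.

20343700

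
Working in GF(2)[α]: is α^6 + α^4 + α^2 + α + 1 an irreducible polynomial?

Write g(α) = α^6 + α^4 + α^2 + α + 1.
Check for roots in GF(2): g(0) = 1; g(1) = 1.
No roots, so no linear factors.
Monic irreducibles of degree 2 over GF(2): α^2 + α + 1.
None of them divide g (all give nonzero remainder).
Monic irreducibles of degree 3 over GF(2): α^3 + α + 1, α^3 + α^2 + 1.
None of them divide g (all give nonzero remainder).
No irreducible factor of degree ≤ 3 exists, so g is irreducible over GF(2).

Yes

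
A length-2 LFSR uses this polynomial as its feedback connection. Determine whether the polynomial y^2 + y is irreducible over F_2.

Write g(y) = y^2 + y.
Check for roots in F_2: g(0) = 0 → root; g(1) = 0 → root.
g(0) = 0, so (y) divides g(y); g is reducible.

No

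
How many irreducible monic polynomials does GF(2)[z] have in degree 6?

9

Gauss's count: N_{2}(6) = (1/6) Σ_{d|6} μ(6/d)·2^d.
Divisors of 6: 1, 2, 3, 6; μ(6/d) for each: 1, -1, -1, 1.
Σ = 2^1 − 2^2 − 2^3 + 2^6 = 54.
N = 54/6 = 9.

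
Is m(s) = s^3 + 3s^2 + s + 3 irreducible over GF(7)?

Check for roots in GF(7): m(0) = 3; m(1) = 1; m(2) = 4; m(3) = 4; m(4) = 0 → root; m(5) = 5; m(6) = 4.
m(4) = 0, so (s − 4) divides m(s); m is reducible.

No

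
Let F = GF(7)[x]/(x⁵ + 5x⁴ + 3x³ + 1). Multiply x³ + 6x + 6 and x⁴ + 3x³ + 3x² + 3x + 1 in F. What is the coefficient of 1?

Multiply in GF(7)[x]: (x³ + 6x + 6)·(x⁴ + 3x³ + 3x² + 3x + 1) = x⁷ + 3x⁶ + 2x⁵ + 6x⁴ + 2x³ + x² + 3x + 6.
Reduce using x⁵ ≡ 2x⁴ + 4x³ + 6 (mod x⁵ + 5x⁴ + 3x³ + 1).
Reduced: 2x⁴ + 3x³ + 5x + 4.

4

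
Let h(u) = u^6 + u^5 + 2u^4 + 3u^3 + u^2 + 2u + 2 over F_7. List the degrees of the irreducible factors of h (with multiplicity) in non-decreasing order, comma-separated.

1, 1, 1, 1, 2

Linear factors from roots: (u + 4), (u + 2), (u + 1).
Complete factorization: h(u) = (u + 2)·(u + 4)·(u + 1)^2·(u^2 + 2).
Factor degrees with multiplicity: 1 + 1 + 1 + 1 + 2 = 6.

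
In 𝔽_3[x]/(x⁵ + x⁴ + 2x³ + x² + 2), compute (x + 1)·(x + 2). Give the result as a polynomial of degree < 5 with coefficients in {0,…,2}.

Multiply in 𝔽_3[x]: (x + 1)·(x + 2) = x² + 2.
Reduced: x² + 2.

x^2 + 2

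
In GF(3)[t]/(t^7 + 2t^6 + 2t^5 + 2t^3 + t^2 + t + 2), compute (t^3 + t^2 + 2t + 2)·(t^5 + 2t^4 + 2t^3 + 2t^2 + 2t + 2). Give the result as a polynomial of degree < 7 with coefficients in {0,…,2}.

Multiply in GF(3)[t]: (t^3 + t^2 + 2t + 2)·(t^5 + 2t^4 + 2t^3 + 2t^2 + 2t + 2) = t^8 + t^5 + t^2 + 2t + 1.
Reduce using t^7 ≡ t^6 + t^5 + t^3 + 2t^2 + 2t + 1 (mod t^7 + 2t^6 + 2t^5 + 2t^3 + t^2 + t + 2).
Reduced: 2t^6 + 2t^5 + t^4 + 2t^2 + 2t + 2.

2t^6 + 2t^5 + t^4 + 2t^2 + 2t + 2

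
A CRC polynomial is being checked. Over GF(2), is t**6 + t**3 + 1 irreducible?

Write P(t) = t**6 + t**3 + 1.
Check for roots in GF(2): P(0) = 1; P(1) = 1.
No roots, so no linear factors.
Monic irreducibles of degree 2 over GF(2): t**2 + t + 1.
None of them divide P (all give nonzero remainder).
Monic irreducibles of degree 3 over GF(2): t**3 + t + 1, t**3 + t**2 + 1.
None of them divide P (all give nonzero remainder).
No irreducible factor of degree ≤ 3 exists, so P is irreducible over GF(2).

Yes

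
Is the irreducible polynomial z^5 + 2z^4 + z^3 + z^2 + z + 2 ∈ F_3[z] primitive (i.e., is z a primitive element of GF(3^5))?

Write f(z) = z^5 + 2z^4 + z^3 + z^2 + z + 2.
|GF(3^5)^×| = 3^5 − 1 = 242. Prime factorization: 242 = 2·11^2.
f is primitive ⇔ z has order 242 in GF(3)[z]/(f), i.e. z^(242/q) ≠ 1 for each prime q | 242.
z^(121) mod f = 1
z^(22) mod f = z^4 + 2z^2 + 2z + 1.
Since z^(121) = 1, the order of z divides 121 < 242; not primitive.

No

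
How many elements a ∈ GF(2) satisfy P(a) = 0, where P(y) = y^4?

1

Evaluate at each of the 2 elements of GF(2):
P(0) = 0 → root; P(1) = 1.
Roots: {0}.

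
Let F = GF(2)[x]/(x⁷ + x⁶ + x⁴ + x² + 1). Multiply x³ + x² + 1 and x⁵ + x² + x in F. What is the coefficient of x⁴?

Multiply in GF(2)[x]: (x³ + x² + 1)·(x⁵ + x² + x) = x⁸ + x⁷ + x³ + x² + x.
Reduce using x⁷ ≡ x⁶ + x⁴ + x² + 1 (mod x⁷ + x⁶ + x⁴ + x² + 1).
Reduced: x⁵ + x².

0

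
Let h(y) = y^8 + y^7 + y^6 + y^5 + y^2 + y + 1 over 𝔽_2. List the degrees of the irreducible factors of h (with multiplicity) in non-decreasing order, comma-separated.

8

Roots in 𝔽_2: h(0) = 1; h(1) = 1.
Complete factorization: h(y) = (y^8 + y^7 + y^6 + y^5 + y^2 + y + 1).
Factor degrees with multiplicity: 8 = 8.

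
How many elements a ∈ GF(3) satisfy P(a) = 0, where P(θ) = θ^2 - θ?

Evaluate at each of the 3 elements of GF(3):
P(0) = 0 → root; P(1) = 0 → root; P(2) = 2.
Roots: {0, 1}.

2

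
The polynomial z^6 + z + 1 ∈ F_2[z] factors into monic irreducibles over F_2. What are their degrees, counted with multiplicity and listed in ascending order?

Write g(z) = z^6 + z + 1.
Roots in F_2: g(0) = 1; g(1) = 1.
Complete factorization: g(z) = (z^6 + z + 1).
Factor degrees with multiplicity: 6 = 6.

6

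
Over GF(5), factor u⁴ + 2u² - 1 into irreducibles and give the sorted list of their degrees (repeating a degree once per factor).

Write h(u) = u⁴ + 2u² - 1.
Roots in GF(5): h(0) = 4; h(1) = 2; h(2) = 3; h(3) = 3; h(4) = 2.
Complete factorization: h(u) = (u² + 2u - 2)·(u² - 2u - 2).
Factor degrees with multiplicity: 2 + 2 = 4.

2, 2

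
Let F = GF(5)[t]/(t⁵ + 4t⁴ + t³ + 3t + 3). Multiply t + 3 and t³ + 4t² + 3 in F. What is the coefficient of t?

Multiply in GF(5)[t]: (t + 3)·(t³ + 4t² + 3) = t⁴ + 2t³ + 2t² + 3t + 4.
Reduced: t⁴ + 2t³ + 2t² + 3t + 4.

3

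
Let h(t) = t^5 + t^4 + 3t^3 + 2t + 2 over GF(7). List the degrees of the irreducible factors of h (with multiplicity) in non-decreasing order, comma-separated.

1, 1, 3

Linear factors from roots: (t + 4), (t + 2).
Complete factorization: h(t) = (t + 2)·(t + 4)·(t^3 + 2t^2 + 4t + 2).
Factor degrees with multiplicity: 1 + 1 + 3 = 5.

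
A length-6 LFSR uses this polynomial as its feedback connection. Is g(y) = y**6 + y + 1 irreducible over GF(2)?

Check for roots in GF(2): g(0) = 1; g(1) = 1.
No roots, so no linear factors.
Monic irreducibles of degree 2 over GF(2): y**2 + y + 1.
None of them divide g (all give nonzero remainder).
Monic irreducibles of degree 3 over GF(2): y**3 + y + 1, y**3 + y**2 + 1.
None of them divide g (all give nonzero remainder).
No irreducible factor of degree ≤ 3 exists, so g is irreducible over GF(2).

Yes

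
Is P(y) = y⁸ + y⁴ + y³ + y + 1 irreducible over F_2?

Check for roots in F_2: P(0) = 1; P(1) = 1.
No roots, so no linear factors.
Monic irreducibles of degree 2 over GF(2): y² + y + 1.
None of them divide P (all give nonzero remainder).
Monic irreducibles of degree 3 over GF(2): y³ + y + 1, y³ + y² + 1.
None of them divide P (all give nonzero remainder).
Monic irreducibles of degree 4 over GF(2): y⁴ + y + 1, y⁴ + y³ + 1, y⁴ + y³ + y² + y + 1.
None of them divide P (all give nonzero remainder).
No irreducible factor of degree ≤ 4 exists, so P is irreducible over GF(2).

Yes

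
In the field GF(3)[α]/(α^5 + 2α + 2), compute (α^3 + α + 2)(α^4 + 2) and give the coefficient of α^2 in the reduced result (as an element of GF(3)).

1

Multiply in GF(3)[α]: (α^3 + α + 2)·(α^4 + 2) = α^7 + α^5 + 2α^4 + 2α^3 + 2α + 1.
Reduce using α^5 ≡ α + 1 (mod α^5 + 2α + 2).
Reduced: 2α^4 + α^2 + 2.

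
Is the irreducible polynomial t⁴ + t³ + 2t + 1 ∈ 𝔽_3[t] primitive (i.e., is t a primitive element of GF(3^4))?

Write f(t) = t⁴ + t³ + 2t + 1.
|GF(3^4)^×| = 3^4 − 1 = 80. Prime factorization: 80 = 2^4·5.
f is primitive ⇔ t has order 80 in GF(3)[t]/(f), i.e. t^(80/q) ≠ 1 for each prime q | 80.
t^(40) mod f = 1
t^(16) mod f = 2t² + t + 1.
Since t^(40) = 1, the order of t divides 40 < 80; not primitive.

No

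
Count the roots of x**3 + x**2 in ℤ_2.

Write g(x) = x**3 + x**2.
Evaluate at each of the 2 elements of ℤ_2:
g(0) = 0 → root; g(1) = 0 → root.
Roots: {0, 1}.

2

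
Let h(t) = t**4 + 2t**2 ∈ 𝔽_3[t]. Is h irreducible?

Check for roots in 𝔽_3: h(0) = 0 → root; h(1) = 0 → root; h(2) = 0 → root.
h(0) = 0, so (t) divides h(t); h is reducible.

No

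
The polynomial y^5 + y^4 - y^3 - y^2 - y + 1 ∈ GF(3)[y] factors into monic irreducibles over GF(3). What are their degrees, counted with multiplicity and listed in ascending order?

Write f(y) = y^5 + y^4 - y^3 - y^2 - y + 1.
Roots in GF(3): f(0) = 1; f(1) = 0 → root; f(2) = 2.
Linear factors from roots: (y - 1).
Complete factorization: f(y) = (y - 1)^3·(y^2 + y - 1).
Factor degrees with multiplicity: 1 + 1 + 1 + 2 = 5.

1, 1, 1, 2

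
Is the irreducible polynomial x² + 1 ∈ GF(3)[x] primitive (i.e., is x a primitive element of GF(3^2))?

Write f(x) = x² + 1.
|GF(3^2)^×| = 3^2 − 1 = 8. Prime factorization: 8 = 2^3.
f is primitive ⇔ x has order 8 in GF(3)[x]/(f), i.e. x^(8/q) ≠ 1 for each prime q | 8.
x^(4) mod f = 1
Since x^(4) = 1, the order of x divides 4 < 8; not primitive.

No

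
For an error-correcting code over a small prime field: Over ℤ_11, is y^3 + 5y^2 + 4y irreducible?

Write f(y) = y^3 + 5y^2 + 4y.
Check each element of ℤ_11 for a root: f(0)=0, f(1)=10, f(2)=3, f(3)=7, f(4)=6, f(5)=6, f(6)=2, f(7)=0, f(8)=6, f(9)=4, f(10)=0.
f(0) = 0, so (y) divides f(y); f is reducible.

No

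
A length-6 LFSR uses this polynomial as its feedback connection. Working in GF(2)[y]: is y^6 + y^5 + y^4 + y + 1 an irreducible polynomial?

Yes

Write m(y) = y^6 + y^5 + y^4 + y + 1.
Check for roots in GF(2): m(0) = 1; m(1) = 1.
No roots, so no linear factors.
Monic irreducibles of degree 2 over GF(2): y^2 + y + 1.
None of them divide m (all give nonzero remainder).
Monic irreducibles of degree 3 over GF(2): y^3 + y + 1, y^3 + y^2 + 1.
None of them divide m (all give nonzero remainder).
No irreducible factor of degree ≤ 3 exists, so m is irreducible over GF(2).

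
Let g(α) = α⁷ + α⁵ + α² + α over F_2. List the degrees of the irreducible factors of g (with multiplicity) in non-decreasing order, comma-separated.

1, 1, 2, 3

Roots in F_2: g(0) = 0 → root; g(1) = 0 → root.
Linear factors from roots: (α), (α + 1).
Complete factorization: g(α) = (α)·(α + 1)·(α² + α + 1)·(α³ + α + 1).
Factor degrees with multiplicity: 1 + 1 + 2 + 3 = 7.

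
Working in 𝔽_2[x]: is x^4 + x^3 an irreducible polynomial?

Write g(x) = x^4 + x^3.
Check for roots in 𝔽_2: g(0) = 0 → root; g(1) = 0 → root.
g(0) = 0, so (x) divides g(x); g is reducible.

No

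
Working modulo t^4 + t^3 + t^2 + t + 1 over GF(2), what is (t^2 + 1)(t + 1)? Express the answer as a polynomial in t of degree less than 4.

Multiply in GF(2)[t]: (t^2 + 1)·(t + 1) = t^3 + t^2 + t + 1.
Reduced: t^3 + t^2 + t + 1.

t^3 + t^2 + t + 1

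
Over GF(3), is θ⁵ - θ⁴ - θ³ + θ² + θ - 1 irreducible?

No

Write P(θ) = θ⁵ - θ⁴ - θ³ + θ² + θ - 1.
Check for roots in GF(3): P(0) = 2; P(1) = 0 → root; P(2) = 1.
P(1) = 0, so (θ − 1) divides P(θ); P is reducible.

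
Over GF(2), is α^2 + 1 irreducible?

Write m(α) = α^2 + 1.
Check for roots in GF(2): m(0) = 1; m(1) = 0 → root.
m(1) = 0, so (α − 1) divides m(α); m is reducible.

No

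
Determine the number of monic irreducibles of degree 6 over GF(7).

19544

Gauss's count: N_{7}(6) = (1/6) Σ_{d|6} μ(6/d)·7^d.
Divisors of 6: 1, 2, 3, 6; μ(6/d) for each: 1, -1, -1, 1.
Σ = 7^1 − 7^2 − 7^3 + 7^6 = 117264.
N = 117264/6 = 19544.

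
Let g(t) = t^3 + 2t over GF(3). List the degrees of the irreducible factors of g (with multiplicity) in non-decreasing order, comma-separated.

1, 1, 1

Roots in GF(3): g(0) = 0 → root; g(1) = 0 → root; g(2) = 0 → root.
Linear factors from roots: (t), (t + 2), (t + 1).
Complete factorization: g(t) = (t)·(t + 1)·(t + 2).
Factor degrees with multiplicity: 1 + 1 + 1 = 3.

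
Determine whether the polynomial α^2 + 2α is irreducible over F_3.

Write P(α) = α^2 + 2α.
Check for roots in F_3: P(0) = 0 → root; P(1) = 0 → root; P(2) = 2.
P(0) = 0, so (α) divides P(α); P is reducible.

No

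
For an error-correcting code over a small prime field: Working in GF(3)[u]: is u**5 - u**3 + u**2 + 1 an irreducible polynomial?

Yes

Write f(u) = u**5 - u**3 + u**2 + 1.
Check for roots in GF(3): f(0) = 1; f(1) = 2; f(2) = 2.
No roots, so no linear factors.
Monic irreducibles of degree 2 over GF(3): u**2 + 1, u**2 + u - 1, u**2 - u - 1.
None of them divide f (all give nonzero remainder).
No irreducible factor of degree ≤ 2 exists, so f is irreducible over GF(3).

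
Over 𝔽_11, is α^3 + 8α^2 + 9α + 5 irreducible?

No

Write P(α) = α^3 + 8α^2 + 9α + 5.
Check each element of 𝔽_11 for a root: P(0)=5, P(1)=1, P(2)=8, P(3)=10, P(4)=2, P(5)=1, P(6)=2, P(7)=0, P(8)=1, P(9)=0, P(10)=3.
P(7) = 0, so (α − 7) divides P(α); P is reducible.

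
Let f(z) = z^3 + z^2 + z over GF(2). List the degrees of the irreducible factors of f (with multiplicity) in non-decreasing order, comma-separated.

1, 2

Roots in GF(2): f(0) = 0 → root; f(1) = 1.
Linear factors from roots: (z).
Complete factorization: f(z) = (z)·(z^2 + z + 1).
Factor degrees with multiplicity: 1 + 2 = 3.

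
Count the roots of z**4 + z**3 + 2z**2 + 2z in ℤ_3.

3

Write g(z) = z**4 + z**3 + 2z**2 + 2z.
Evaluate at each of the 3 elements of ℤ_3:
g(0) = 0 → root; g(1) = 0 → root; g(2) = 0 → root.
Roots: {0, 1, 2}.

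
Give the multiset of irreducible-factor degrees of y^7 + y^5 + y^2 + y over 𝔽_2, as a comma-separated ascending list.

1, 1, 2, 3

Write g(y) = y^7 + y^5 + y^2 + y.
Roots in 𝔽_2: g(0) = 0 → root; g(1) = 0 → root.
Linear factors from roots: (y), (y + 1).
Complete factorization: g(y) = (y)·(y + 1)·(y^2 + y + 1)·(y^3 + y + 1).
Factor degrees with multiplicity: 1 + 1 + 2 + 3 = 7.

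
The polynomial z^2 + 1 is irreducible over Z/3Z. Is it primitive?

Write f(z) = z^2 + 1.
|GF(3^2)^×| = 3^2 − 1 = 8. Prime factorization: 8 = 2^3.
f is primitive ⇔ z has order 8 in GF(3)[z]/(f), i.e. z^(8/q) ≠ 1 for each prime q | 8.
z^(4) mod f = 1
Since z^(4) = 1, the order of z divides 4 < 8; not primitive.

No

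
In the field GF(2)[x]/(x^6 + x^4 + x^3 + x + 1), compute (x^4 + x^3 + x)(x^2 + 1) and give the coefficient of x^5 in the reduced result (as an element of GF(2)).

1

Multiply in GF(2)[x]: (x^4 + x^3 + x)·(x^2 + 1) = x^6 + x^5 + x^4 + x.
Reduce using x^6 ≡ x^4 + x^3 + x + 1 (mod x^6 + x^4 + x^3 + x + 1).
Reduced: x^5 + x^3 + 1.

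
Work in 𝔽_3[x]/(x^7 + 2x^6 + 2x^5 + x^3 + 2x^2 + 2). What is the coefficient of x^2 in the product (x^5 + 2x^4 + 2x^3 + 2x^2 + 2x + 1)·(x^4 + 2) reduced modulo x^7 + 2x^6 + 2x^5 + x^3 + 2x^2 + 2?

2

Multiply in 𝔽_3[x]: (x^5 + 2x^4 + 2x^3 + 2x^2 + 2x + 1)·(x^4 + 2) = x^9 + 2x^8 + 2x^7 + 2x^6 + x^5 + 2x^4 + x^3 + x^2 + x + 2.
Reduce using x^7 ≡ x^6 + x^5 + 2x^3 + x^2 + 1 (mod x^7 + 2x^6 + 2x^5 + x^3 + 2x^2 + 2).
Reduced: 2x^6 + x^3 + 2x^2 + x + 2.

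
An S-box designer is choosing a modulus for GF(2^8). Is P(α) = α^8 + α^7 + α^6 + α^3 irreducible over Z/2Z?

No

Check for roots in Z/2Z: P(0) = 0 → root; P(1) = 0 → root.
P(0) = 0, so (α) divides P(α); P is reducible.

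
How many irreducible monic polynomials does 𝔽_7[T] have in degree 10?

28245840

By the necklace-counting formula, N_7(10) = (1/10) Σ_{d|10} μ(10/d)·7^d.
Divisors of 10: 1, 2, 5, 10; μ(10/d) for each: 1, -1, -1, 1.
Σ = 7^1 − 7^2 − 7^5 + 7^10 = 282458400.
N = 282458400/10 = 28245840.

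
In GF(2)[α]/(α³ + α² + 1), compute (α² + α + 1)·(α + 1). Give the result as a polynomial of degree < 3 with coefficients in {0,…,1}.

α^2

Multiply in GF(2)[α]: (α² + α + 1)·(α + 1) = α³ + 1.
Reduce using α³ ≡ α² + 1 (mod α³ + α² + 1).
Reduced: α².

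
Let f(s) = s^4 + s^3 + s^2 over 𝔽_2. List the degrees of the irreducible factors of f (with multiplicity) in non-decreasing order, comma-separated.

1, 1, 2

Roots in 𝔽_2: f(0) = 0 → root; f(1) = 1.
Linear factors from roots: (s).
Complete factorization: f(s) = (s)^2·(s^2 + s + 1).
Factor degrees with multiplicity: 1 + 1 + 2 = 4.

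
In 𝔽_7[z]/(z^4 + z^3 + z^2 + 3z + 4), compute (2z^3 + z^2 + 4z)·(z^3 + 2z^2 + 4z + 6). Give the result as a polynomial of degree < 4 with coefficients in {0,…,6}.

6z^3 + 3z^2 + 6z + 6

Multiply in 𝔽_7[z]: (2z^3 + z^2 + 4z)·(z^3 + 2z^2 + 4z + 6) = 2z^6 + 5z^5 + 3z^3 + z^2 + 3z.
Reduce using z^4 ≡ 6z^3 + 6z^2 + 4z + 3 (mod z^4 + z^3 + z^2 + 3z + 4).
Reduced: 6z^3 + 3z^2 + 6z + 6.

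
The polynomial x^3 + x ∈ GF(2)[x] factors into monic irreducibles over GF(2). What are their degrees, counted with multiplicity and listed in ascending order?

Write g(x) = x^3 + x.
Roots in GF(2): g(0) = 0 → root; g(1) = 0 → root.
Linear factors from roots: (x), (x + 1).
Complete factorization: g(x) = (x)·(x + 1)^2.
Factor degrees with multiplicity: 1 + 1 + 1 = 3.

1, 1, 1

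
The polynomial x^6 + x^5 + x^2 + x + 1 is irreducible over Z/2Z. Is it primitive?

Yes

Write f(x) = x^6 + x^5 + x^2 + x + 1.
|GF(2^6)^×| = 2^6 − 1 = 63. Prime factorization: 63 = 3^2·7.
f is primitive ⇔ x has order 63 in GF(2)[x]/(f), i.e. x^(63/q) ≠ 1 for each prime q | 63.
x^(21) mod f = x^5 + x^3 + x^2.
x^(9) mod f = x^3 + x^2 + 1.
None equal 1, so x has full order 63; f is primitive.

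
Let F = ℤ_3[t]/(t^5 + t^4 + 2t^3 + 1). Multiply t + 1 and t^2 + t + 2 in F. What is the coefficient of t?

Multiply in ℤ_3[t]: (t + 1)·(t^2 + t + 2) = t^3 + 2t^2 + 2.
Reduced: t^3 + 2t^2 + 2.

0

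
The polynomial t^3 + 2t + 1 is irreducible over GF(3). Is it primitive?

Yes

Write f(t) = t^3 + 2t + 1.
|GF(3^3)^×| = 3^3 − 1 = 26. Prime factorization: 26 = 2·13.
f is primitive ⇔ t has order 26 in GF(3)[t]/(f), i.e. t^(26/q) ≠ 1 for each prime q | 26.
t^(13) mod f = 2.
t^(2) mod f = t^2.
None equal 1, so t has full order 26; f is primitive.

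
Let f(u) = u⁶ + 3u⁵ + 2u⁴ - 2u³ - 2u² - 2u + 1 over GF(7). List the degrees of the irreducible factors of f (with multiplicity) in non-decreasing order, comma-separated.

Complete factorization: f(u) = (u³ - u - 2)·(u³ + 3u² + 3u + 3).
Factor degrees with multiplicity: 3 + 3 = 6.

3, 3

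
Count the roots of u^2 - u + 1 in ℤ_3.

Write P(u) = u^2 - u + 1.
Evaluate at each of the 3 elements of ℤ_3:
P(0) = 1; P(1) = 1; P(2) = 0 → root.
Roots: {2}.

1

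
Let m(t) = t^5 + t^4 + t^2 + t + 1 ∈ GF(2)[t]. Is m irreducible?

Yes

Check for roots in GF(2): m(0) = 1; m(1) = 1.
No roots, so no linear factors.
Monic irreducibles of degree 2 over GF(2): t^2 + t + 1.
None of them divide m (all give nonzero remainder).
No irreducible factor of degree ≤ 2 exists, so m is irreducible over GF(2).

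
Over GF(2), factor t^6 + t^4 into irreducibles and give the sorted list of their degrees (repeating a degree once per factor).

Write f(t) = t^6 + t^4.
Roots in GF(2): f(0) = 0 → root; f(1) = 0 → root.
Linear factors from roots: (t), (t + 1).
Complete factorization: f(t) = (t + 1)^2·(t)^4.
Factor degrees with multiplicity: 1 + 1 + 1 + 1 + 1 + 1 = 6.

1, 1, 1, 1, 1, 1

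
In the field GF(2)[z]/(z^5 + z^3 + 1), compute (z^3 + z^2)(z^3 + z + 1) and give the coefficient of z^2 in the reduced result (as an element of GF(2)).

1

Multiply in GF(2)[z]: (z^3 + z^2)·(z^3 + z + 1) = z^6 + z^5 + z^4 + z^2.
Reduce using z^5 ≡ z^3 + 1 (mod z^5 + z^3 + 1).
Reduced: z^3 + z^2 + z + 1.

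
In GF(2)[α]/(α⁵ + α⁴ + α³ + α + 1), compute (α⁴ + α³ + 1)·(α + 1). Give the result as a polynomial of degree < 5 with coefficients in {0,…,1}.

Multiply in GF(2)[α]: (α⁴ + α³ + 1)·(α + 1) = α⁵ + α³ + α + 1.
Reduce using α⁵ ≡ α⁴ + α³ + α + 1 (mod α⁵ + α⁴ + α³ + α + 1).
Reduced: α⁴.

α^4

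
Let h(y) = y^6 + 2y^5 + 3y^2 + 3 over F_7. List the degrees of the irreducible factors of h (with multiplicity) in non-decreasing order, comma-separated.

Linear factors from roots: (y + 3).
Complete factorization: h(y) = (y + 3)·(y^2 + 6y + 3)·(y^3 + 5).
Factor degrees with multiplicity: 1 + 2 + 3 = 6.

1, 2, 3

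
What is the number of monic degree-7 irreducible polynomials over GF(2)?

By the necklace-counting formula, N_2(7) = (1/7) Σ_{d|7} μ(7/d)·2^d.
Divisors of 7: 1, 7; μ(7/d) for each: -1, 1.
Σ = − 2^1 + 2^7 = 126.
N = 126/7 = 18.

18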